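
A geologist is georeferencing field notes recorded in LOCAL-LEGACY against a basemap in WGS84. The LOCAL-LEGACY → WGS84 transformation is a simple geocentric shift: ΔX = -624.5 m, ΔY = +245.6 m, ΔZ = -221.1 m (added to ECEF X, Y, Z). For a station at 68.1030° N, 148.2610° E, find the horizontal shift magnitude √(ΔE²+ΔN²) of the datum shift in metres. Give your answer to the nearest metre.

At φ = 68.1030°, λ = 148.2610°: sin φ = 0.927856, cos φ = 0.372939, sin λ = 0.526051, cos λ = -0.850453.
ΔE = −sin λ·ΔX + cos λ·ΔY = −(0.526051)·(-624.5) + (-0.850453)·(245.6) = 119.65 m.
ΔN = −sin φ cos λ·ΔX − sin φ sin λ·ΔY + cos φ·ΔZ = −(0.927856)(-0.850453)(-624.5) − (0.927856)(0.526051)(245.6) + (0.372939)(-221.1) = -695.13 m.
Horizontal magnitude = √(ΔE² + ΔN²) = √(119.65² + (-695.13)²) = 705.35 m.

705 m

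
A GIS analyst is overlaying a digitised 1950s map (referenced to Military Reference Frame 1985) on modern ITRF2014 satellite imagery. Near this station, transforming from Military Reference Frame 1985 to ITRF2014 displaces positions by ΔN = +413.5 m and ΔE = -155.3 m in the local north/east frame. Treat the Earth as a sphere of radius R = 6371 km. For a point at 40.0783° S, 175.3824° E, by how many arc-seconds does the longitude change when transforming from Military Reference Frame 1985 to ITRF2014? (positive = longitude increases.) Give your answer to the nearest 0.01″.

Δλ = -6.57″

At latitude -40.0783°, cos φ = 0.765165.
One radian of longitude at latitude φ spans R cos φ, so Δλ = ΔE / (R cos φ) = -155.3 / (6371000 × 0.765165) = -3.1857e-05 rad = -6.571″.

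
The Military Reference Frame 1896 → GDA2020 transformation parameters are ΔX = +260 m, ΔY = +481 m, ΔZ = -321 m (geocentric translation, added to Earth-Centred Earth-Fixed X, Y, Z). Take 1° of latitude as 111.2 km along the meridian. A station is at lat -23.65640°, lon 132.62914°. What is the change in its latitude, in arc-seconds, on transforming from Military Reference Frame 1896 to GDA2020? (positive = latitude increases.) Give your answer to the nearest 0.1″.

Δφ = -7.2″

sin φ = -0.401251, cos φ = 0.915968, sin λ = 0.735753, cos λ = -0.677250.
North component: ΔN = −sin φ cos λ·ΔX − sin φ sin λ·ΔY + cos φ·ΔZ = −(-0.401251)(-0.677250)(260) − (-0.401251)(0.735753)(481) + (0.915968)(-321) = -222.68 m.
1° of latitude spans 111200 m, so Δφ = -222.68 / 111200 × 3600 = -7.209″.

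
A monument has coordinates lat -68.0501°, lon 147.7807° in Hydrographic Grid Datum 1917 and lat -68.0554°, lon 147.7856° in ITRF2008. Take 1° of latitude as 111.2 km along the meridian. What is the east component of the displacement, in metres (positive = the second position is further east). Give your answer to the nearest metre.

Δφ = -68.0554° − -68.0501° = -0.0053°; Δλ = 147.7856° − 147.7807° = +0.0049°.
ΔN = Δφ × 111200 = -589.4 m; ΔE = Δλ × 111200 × cos(-68.0501°) = +0.0049 × 111200 × 0.373796 = 203.7 m.

ΔE = 204 m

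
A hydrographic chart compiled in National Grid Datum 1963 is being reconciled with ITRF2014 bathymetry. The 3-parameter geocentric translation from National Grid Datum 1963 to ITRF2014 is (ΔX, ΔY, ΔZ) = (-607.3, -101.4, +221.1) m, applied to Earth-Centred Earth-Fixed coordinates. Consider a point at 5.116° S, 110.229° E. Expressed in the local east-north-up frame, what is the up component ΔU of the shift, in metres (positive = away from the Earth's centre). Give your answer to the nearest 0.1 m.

ΔU = 94.7 m

At φ = -5.116°, λ = 110.229°: sin φ = -0.089172, cos φ = 0.996016, sin λ = 0.938318, cos λ = -0.345773.
ΔU = cos φ cos λ·ΔX + cos φ sin λ·ΔY + sin φ·ΔZ = (0.996016)(-0.345773)(-607.3) + (0.996016)(0.938318)(-101.4) + (-0.089172)(221.1) = 94.67 m.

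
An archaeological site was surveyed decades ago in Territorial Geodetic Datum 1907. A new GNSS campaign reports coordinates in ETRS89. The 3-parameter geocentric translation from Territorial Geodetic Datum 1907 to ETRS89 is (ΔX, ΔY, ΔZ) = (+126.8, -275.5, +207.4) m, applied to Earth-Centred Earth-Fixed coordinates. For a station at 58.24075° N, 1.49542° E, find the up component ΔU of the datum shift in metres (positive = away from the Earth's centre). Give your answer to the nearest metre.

At φ = 58.24075°, λ = 1.49542°: sin φ = 0.850267, cos φ = 0.526351, sin λ = 0.026097, cos λ = 0.999659.
ΔU = cos φ cos λ·ΔX + cos φ sin λ·ΔY + sin φ·ΔZ = (0.526351)(0.999659)(126.8) + (0.526351)(0.026097)(-275.5) + (0.850267)(207.4) = 239.28 m.

ΔU = 239 m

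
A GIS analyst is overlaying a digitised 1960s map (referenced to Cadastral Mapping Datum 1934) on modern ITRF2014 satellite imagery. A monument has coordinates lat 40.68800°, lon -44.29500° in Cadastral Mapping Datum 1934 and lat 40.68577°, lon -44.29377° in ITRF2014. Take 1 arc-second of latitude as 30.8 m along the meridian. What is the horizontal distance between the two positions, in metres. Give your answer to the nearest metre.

Δφ = 40.68577° − 40.68800° = -0.00223°; Δλ = -44.29377° − -44.29500° = +0.00123°.
1° of latitude = 3600 × 30.80 = 110880 m.
ΔN = Δφ × 110880 = -247.3 m; ΔE = Δλ × 110880 × cos(40.68800°) = +0.00123 × 110880 × 0.758271 = 103.4 m.
Distance = √(ΔE² + ΔN²) = √(103.4² + (-247.3)²) = 268.0 m.

268 m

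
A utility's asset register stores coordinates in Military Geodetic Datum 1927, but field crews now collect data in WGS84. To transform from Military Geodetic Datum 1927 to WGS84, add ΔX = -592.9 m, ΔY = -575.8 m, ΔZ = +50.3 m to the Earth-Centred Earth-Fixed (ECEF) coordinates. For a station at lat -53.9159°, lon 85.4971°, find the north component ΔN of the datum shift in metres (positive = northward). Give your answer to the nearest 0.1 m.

ΔN = -471.9 m

The local north axis is (−sin φ cos λ, −sin φ sin λ, cos φ), giving ΔN = -37.618 − 463.898 + 29.625 = -471.89 m.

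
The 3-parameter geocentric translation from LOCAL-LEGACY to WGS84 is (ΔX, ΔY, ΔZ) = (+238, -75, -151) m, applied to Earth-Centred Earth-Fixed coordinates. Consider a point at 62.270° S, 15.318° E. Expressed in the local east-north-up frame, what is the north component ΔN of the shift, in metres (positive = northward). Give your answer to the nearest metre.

ΔN = 115 m

The local north axis is (−sin φ cos λ, −sin φ sin λ, cos φ), giving ΔN = 203.182 − 17.538 − 70.261 = 115.38 m.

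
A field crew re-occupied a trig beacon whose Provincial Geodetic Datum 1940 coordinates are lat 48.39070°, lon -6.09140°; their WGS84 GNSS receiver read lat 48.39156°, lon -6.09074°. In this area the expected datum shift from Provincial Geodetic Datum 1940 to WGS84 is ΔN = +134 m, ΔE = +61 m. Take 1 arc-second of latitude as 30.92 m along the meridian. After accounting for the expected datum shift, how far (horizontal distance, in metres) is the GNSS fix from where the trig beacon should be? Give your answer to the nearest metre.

Observed coordinate differences: Δφ = +0.00086°, Δλ = +0.00066°.
Converting to metres (1° lat = 111312 m, cos φ = 0.664048): observed ΔN = 95.7 m, observed ΔE = 48.8 m.
Subtracting the expected shift leaves a residual of 95.7 − (134) = -38.3 m north and 48.8 − (61) = -12.2 m east.
Residual distance = √((-38.3)² + (-12.2)²) = 40.2 m.

40 m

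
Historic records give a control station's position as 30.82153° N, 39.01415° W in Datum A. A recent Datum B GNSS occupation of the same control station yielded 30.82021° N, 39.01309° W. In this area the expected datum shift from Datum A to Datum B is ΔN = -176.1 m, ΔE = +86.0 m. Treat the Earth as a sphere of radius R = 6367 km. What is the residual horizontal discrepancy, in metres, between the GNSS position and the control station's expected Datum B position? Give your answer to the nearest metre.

33 m

Observed coordinate differences: Δφ = -0.00132°, Δλ = +0.00106°.
Converting to metres (1° lat = 111125 m, cos φ = 0.858767): observed ΔN = -146.7 m, observed ΔE = 101.2 m.
Subtracting the expected shift leaves a residual of -146.7 − (-176.1) = 29.4 m north and 101.2 − (86.0) = 15.2 m east.
Residual distance = √(29.4² + 15.2²) = 33.1 m.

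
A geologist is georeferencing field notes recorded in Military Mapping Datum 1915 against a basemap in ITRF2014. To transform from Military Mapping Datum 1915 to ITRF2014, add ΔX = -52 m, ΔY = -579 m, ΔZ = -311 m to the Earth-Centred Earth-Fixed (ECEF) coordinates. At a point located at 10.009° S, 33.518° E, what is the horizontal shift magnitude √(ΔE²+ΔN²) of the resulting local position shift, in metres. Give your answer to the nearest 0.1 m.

585.3 m

The local east axis at (φ, λ) is (−sin λ, cos λ, 0), so ΔE = −sin(33.518°)·(-52) + cos(33.518°)·(-579) = -454.01 m.
The local north axis is (−sin φ cos λ, −sin φ sin λ, cos φ), giving ΔN = -7.535 − 55.569 − 306.267 = -369.37 m.
Horizontal magnitude = √(ΔE² + ΔN²) = √((-454.01)² + (-369.37)²) = 585.28 m.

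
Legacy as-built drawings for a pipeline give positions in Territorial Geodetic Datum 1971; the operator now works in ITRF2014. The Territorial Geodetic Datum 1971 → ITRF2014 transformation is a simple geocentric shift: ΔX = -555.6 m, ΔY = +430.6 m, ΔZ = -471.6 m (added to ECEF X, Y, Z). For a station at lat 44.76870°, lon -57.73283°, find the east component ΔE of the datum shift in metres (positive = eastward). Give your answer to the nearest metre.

At φ = 44.76870°, λ = -57.73283°: sin φ = 0.704246, cos φ = 0.709956, sin λ = -0.845568, cos λ = 0.533868.
ΔE = −sin λ·ΔX + cos λ·ΔY = −(-0.845568)·(-555.6) + (0.533868)·(430.6) = -239.91 m.

ΔE = -240 m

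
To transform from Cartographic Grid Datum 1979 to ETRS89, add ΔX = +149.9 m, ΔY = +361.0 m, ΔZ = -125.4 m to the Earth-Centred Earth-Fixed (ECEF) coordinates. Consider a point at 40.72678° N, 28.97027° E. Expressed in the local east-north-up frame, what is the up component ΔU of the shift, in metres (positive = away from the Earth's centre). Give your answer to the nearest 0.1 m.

ΔU = 150.1 m

At φ = 40.72678°, λ = 28.97027°: sin φ = 0.652453, cos φ = 0.757829, sin λ = 0.484356, cos λ = 0.874871.
ΔU = cos φ cos λ·ΔX + cos φ sin λ·ΔY + sin φ·ΔZ = (0.757829)(0.874871)(149.9) + (0.757829)(0.484356)(361.0) + (0.652453)(-125.4) = 150.07 m.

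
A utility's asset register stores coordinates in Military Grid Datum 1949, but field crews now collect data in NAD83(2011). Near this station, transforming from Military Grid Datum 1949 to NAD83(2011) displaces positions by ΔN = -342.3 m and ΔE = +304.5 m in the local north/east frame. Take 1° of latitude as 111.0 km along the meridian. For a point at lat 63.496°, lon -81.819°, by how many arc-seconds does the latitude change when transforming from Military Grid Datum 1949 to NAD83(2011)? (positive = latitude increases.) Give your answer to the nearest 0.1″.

1° of latitude = 111.0 km, so Δφ = -342.3 / 111000 = -0.0030838° = -11.102″.

Δφ = -11.1″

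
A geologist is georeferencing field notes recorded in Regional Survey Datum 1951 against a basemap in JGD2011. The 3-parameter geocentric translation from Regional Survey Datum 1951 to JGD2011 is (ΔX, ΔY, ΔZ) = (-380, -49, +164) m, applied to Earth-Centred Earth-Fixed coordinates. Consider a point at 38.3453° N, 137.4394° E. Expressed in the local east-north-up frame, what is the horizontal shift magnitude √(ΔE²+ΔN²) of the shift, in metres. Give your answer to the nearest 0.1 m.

The local east axis at (φ, λ) is (−sin λ, cos λ, 0), so ΔE = −sin(137.4394°)·(-380) + cos(137.4394°)·(-49) = 293.11 m.
The local north axis is (−sin φ cos λ, −sin φ sin λ, cos φ), giving ΔN = -173.646 + 20.561 + 128.623 = -24.46 m.
Horizontal magnitude = √(ΔE² + ΔN²) = √(293.11² + (-24.46)²) = 294.13 m.

294.1 m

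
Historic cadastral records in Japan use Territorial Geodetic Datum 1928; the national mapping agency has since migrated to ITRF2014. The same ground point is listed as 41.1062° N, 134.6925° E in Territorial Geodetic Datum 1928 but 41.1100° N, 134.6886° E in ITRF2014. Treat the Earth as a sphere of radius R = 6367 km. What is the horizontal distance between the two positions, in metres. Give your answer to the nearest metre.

Δφ = 41.1100° − 41.1062° = +0.0038°; Δλ = 134.6886° − 134.6925° = -0.0039°.
1° along a meridian = πR/180 = 111125 m.
ΔN = Δφ × 111125 = 422.3 m; ΔE = Δλ × 111125 × cos(41.1062°) = -0.0039 × 111125 × 0.753492 = -326.6 m.
Distance = √(ΔE² + ΔN²) = √((-326.6)² + 422.3²) = 533.8 m.

534 m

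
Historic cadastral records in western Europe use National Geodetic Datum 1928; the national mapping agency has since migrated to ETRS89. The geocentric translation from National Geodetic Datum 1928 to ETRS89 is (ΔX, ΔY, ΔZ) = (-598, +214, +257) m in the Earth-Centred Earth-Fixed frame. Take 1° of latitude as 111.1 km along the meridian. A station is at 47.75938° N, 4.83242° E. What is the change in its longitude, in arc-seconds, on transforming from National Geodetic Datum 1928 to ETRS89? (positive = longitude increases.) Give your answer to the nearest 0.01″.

sin φ = 0.740328, cos φ = 0.672246, sin λ = 0.084242, cos λ = 0.996445.
East component: ΔE = −sin λ·ΔX + cos λ·ΔY = −(0.084242)(-598) + (0.996445)(214) = 263.62 m.
1° of latitude spans 111100 m; at latitude φ, 1° of longitude spans that × cos φ = 74686.5 m, so Δλ = 263.62 / 74686.5 × 3600 = 12.707″.

Δλ = 12.71″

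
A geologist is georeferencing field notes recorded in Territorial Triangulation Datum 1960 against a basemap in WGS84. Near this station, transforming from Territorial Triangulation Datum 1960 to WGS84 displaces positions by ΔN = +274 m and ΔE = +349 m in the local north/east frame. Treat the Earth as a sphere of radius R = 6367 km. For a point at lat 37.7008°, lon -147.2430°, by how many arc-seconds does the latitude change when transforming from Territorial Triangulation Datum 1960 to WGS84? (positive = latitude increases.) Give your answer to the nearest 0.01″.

Δφ = 8.88″

On a sphere of radius R, 1 rad of latitude = R, so Δφ = ΔN / R = 274.0 / 6367000 = 4.3034e-05 rad = 8.876″.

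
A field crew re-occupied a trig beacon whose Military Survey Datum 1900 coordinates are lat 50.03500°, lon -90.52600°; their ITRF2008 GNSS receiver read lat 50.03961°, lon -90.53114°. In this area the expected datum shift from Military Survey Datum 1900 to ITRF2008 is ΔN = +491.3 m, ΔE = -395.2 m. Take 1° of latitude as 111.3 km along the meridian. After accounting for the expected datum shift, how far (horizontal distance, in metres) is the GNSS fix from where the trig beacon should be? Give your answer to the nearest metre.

35 m

Observed coordinate differences: Δφ = +0.00461°, Δλ = -0.00514°.
Converting to metres (1° lat = 111300 m, cos φ = 0.642320): observed ΔN = 513.1 m, observed ΔE = -367.5 m.
Subtracting the expected shift leaves a residual of 513.1 − (491.3) = 21.8 m north and -367.5 − (-395.2) = 27.7 m east.
Residual distance = √(21.8² + 27.7²) = 35.3 m.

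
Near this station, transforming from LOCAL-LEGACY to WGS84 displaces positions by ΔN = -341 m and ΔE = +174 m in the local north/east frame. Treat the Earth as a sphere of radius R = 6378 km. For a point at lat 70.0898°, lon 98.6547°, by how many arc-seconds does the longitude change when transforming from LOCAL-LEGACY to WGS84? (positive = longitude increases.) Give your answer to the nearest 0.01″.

Δλ = 16.52″

At latitude 70.0898°, cos φ = 0.340547.
One radian of longitude at latitude φ spans R cos φ, so Δλ = ΔE / (R cos φ) = 174.0 / (6378000 × 0.340547) = 8.0110e-05 rad = 16.524″.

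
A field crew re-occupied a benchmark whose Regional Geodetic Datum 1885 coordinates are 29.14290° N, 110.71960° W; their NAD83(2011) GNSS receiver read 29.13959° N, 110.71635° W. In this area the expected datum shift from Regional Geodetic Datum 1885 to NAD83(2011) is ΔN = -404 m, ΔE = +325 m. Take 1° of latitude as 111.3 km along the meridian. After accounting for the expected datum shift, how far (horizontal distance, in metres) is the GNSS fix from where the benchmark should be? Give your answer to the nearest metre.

37 m

Observed coordinate differences: Δφ = -0.00331°, Δλ = +0.00325°.
Converting to metres (1° lat = 111300 m, cos φ = 0.873408): observed ΔN = -368.4 m, observed ΔE = 315.9 m.
Subtracting the expected shift leaves a residual of -368.4 − (-404) = 35.6 m north and 315.9 − (325) = -9.1 m east.
Residual distance = √(35.6² + (-9.1)²) = 36.7 m.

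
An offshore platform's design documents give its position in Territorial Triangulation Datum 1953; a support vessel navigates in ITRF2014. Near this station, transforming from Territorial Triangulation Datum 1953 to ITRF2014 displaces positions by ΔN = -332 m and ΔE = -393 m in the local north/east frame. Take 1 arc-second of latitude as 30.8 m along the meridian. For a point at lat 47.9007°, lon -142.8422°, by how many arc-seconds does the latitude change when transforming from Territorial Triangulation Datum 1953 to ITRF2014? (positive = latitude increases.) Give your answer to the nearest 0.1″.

Δφ = -10.8″

1″ of latitude = 30.80 m, so Δφ = -332.0 / 30.80 = -10.779″.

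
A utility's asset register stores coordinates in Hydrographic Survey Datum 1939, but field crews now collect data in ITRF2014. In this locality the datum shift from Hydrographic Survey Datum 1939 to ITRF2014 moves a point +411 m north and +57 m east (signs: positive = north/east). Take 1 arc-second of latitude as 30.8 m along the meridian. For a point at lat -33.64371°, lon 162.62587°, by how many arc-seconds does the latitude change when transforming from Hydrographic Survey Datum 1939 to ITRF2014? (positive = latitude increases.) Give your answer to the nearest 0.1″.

Δφ = 13.3″

1″ of latitude = 30.80 m, so Δφ = 411.0 / 30.80 = 13.344″.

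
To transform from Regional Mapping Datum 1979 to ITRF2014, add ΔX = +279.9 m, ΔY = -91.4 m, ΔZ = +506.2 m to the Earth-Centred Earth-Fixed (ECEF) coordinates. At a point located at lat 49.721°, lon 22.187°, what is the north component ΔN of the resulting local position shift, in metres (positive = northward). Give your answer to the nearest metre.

ΔN = 156 m

The local north axis is (−sin φ cos λ, −sin φ sin λ, cos φ), giving ΔN = -197.726 + 26.332 + 327.263 = 155.87 m.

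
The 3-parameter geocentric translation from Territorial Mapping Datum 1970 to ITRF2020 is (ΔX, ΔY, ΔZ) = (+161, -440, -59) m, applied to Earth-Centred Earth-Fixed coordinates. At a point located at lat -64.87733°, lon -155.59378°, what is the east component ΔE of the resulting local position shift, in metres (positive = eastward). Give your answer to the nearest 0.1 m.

The local east axis at (φ, λ) is (−sin λ, cos λ, 0), so ΔE = −sin(-155.59378°)·161 + cos(-155.59378°)·(-440) = 467.21 m.

ΔE = 467.2 m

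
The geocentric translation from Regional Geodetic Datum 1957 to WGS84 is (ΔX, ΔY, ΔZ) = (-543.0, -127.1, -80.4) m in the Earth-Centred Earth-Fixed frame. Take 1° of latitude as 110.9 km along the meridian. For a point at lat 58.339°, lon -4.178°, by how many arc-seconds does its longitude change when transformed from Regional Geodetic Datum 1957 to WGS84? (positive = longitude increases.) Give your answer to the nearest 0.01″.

sin φ = 0.851169, cos φ = 0.524892, sin λ = -0.072855, cos λ = 0.997343.
East component: ΔE = −sin λ·ΔX + cos λ·ΔY = −(-0.072855)(-543.0) + (0.997343)(-127.1) = -166.32 m.
1° of latitude spans 110900 m; at latitude φ, 1° of longitude spans that × cos φ = 58210.6 m, so Δλ = -166.32 / 58210.6 × 3600 = -10.286″.

Δλ = -10.29″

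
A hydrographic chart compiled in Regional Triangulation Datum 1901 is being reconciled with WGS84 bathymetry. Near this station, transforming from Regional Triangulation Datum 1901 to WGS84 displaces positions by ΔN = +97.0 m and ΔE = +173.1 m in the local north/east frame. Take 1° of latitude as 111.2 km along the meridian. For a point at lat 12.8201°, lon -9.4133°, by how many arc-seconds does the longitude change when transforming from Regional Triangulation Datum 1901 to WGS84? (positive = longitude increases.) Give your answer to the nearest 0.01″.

Δλ = 5.75″

At latitude 12.8201°, cos φ = 0.975072.
1° of longitude at this latitude = 111.2 × cos φ = 108.43 km, so Δλ = 173.1 / 108428.0 = 0.0015965° = 5.747″.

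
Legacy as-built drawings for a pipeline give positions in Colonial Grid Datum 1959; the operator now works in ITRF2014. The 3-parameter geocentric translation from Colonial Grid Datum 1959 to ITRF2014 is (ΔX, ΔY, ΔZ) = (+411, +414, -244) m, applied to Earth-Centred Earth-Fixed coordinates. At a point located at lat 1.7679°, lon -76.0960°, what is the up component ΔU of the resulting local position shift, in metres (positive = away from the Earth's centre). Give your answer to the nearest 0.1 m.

The local up (radial) axis is (cos φ cos λ, cos φ sin λ, sin φ), giving ΔU = 98.715 − 401.678 − 7.528 = -310.49 m.

ΔU = -310.5 m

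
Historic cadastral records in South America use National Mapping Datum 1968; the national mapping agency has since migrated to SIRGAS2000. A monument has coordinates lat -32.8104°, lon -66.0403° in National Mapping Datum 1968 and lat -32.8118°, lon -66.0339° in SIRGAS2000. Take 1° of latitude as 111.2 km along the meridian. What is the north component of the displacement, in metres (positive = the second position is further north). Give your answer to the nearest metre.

ΔN = -156 m

Δφ = -32.8118° − -32.8104° = -0.0014°; Δλ = -66.0339° − -66.0403° = +0.0064°.
ΔN = Δφ × 111200 = -155.7 m; ΔE = Δλ × 111200 × cos(-32.8104°) = +0.0064 × 111200 × 0.840468 = 598.1 m.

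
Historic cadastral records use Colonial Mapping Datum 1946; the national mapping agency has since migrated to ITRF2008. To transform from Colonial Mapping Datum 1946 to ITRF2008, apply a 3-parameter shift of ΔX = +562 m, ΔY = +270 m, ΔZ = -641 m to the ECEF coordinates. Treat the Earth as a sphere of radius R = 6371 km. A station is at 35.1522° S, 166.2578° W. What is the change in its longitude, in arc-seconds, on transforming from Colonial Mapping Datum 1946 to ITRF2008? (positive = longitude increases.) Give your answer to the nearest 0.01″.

Δλ = -5.10″

sin φ = -0.575750, cos φ = 0.817626, sin λ = -0.237554, cos λ = -0.971374.
East component: ΔE = −sin λ·ΔX + cos λ·ΔY = −(-0.237554)(562) + (-0.971374)(270) = -128.77 m.
1° of latitude spans πR/180 = 111195 m; at latitude φ, 1° of longitude spans that × cos φ = 90915.8 m, so Δλ = -128.77 / 90915.8 × 3600 = -5.099″.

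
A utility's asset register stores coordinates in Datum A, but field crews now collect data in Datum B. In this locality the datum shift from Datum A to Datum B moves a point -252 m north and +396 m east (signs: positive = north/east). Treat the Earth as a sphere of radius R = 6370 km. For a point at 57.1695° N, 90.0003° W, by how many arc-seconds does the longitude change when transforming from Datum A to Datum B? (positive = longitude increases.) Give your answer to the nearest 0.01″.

Δλ = 23.65″

At latitude 57.1695°, cos φ = 0.542156.
One radian of longitude at latitude φ spans R cos φ, so Δλ = ΔE / (R cos φ) = 396.0 / (6370000 × 0.542156) = 1.1467e-04 rad = 23.651″.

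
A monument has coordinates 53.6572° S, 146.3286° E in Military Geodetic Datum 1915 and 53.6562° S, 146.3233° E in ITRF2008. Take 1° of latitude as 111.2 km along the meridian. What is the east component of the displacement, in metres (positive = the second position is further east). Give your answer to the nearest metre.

Δφ = -53.6562° − -53.6572° = +0.0010°; Δλ = 146.3233° − 146.3286° = -0.0053°.
ΔN = Δφ × 111200 = 111.2 m; ΔE = Δλ × 111200 × cos(-53.6572°) = -0.0053 × 111200 × 0.592615 = -349.3 m.

ΔE = -349 m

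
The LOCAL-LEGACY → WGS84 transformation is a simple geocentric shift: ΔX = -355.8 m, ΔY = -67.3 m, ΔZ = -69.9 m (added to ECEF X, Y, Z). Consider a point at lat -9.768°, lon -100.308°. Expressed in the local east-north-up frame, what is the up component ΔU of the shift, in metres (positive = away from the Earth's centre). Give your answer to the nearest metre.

ΔU = 140 m

At φ = -9.768°, λ = -100.308°: sin φ = -0.169659, cos φ = 0.985503, sin λ = -0.983860, cos λ = -0.178940.
ΔU = cos φ cos λ·ΔX + cos φ sin λ·ΔY + sin φ·ΔZ = (0.985503)(-0.178940)(-355.8) + (0.985503)(-0.983860)(-67.3) + (-0.169659)(-69.9) = 139.86 m.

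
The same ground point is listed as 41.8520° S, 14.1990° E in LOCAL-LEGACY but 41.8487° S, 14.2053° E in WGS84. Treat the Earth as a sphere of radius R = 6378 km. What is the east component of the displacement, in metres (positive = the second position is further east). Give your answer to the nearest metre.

Δφ = -41.8487° − -41.8520° = +0.0033°; Δλ = 14.2053° − 14.1990° = +0.0063°.
1° along a meridian = πR/180 = 111317 m.
ΔN = Δφ × 111317 = 367.3 m; ΔE = Δλ × 111317 × cos(-41.8520°) = +0.0063 × 111317 × 0.744871 = 522.4 m.

ΔE = 522 m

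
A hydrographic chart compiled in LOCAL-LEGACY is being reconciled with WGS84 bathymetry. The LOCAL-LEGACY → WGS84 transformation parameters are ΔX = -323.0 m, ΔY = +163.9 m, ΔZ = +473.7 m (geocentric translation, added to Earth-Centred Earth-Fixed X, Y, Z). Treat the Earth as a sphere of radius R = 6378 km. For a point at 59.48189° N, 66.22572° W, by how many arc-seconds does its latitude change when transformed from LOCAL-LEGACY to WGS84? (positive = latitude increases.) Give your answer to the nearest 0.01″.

Δφ = 15.59″

sin φ = 0.861469, cos φ = 0.507811, sin λ = -0.915141, cos λ = 0.403135.
North component: ΔN = −sin φ cos λ·ΔX − sin φ sin λ·ΔY + cos φ·ΔZ = −(0.861469)(0.403135)(-323.0) − (0.861469)(-0.915141)(163.9) + (0.507811)(473.7) = 481.94 m.
1° of latitude spans πR/180 = 111317 m, so Δφ = 481.94 / 111317 × 3600 = 15.586″.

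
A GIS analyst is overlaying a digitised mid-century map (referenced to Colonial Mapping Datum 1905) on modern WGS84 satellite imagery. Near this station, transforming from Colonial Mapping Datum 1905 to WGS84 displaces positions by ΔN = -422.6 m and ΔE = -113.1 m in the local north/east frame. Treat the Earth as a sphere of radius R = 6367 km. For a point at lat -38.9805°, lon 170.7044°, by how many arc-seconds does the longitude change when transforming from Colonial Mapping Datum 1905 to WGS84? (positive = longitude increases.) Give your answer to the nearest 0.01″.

Δλ = -4.71″

At latitude -38.9805°, cos φ = 0.777360.
One radian of longitude at latitude φ spans R cos φ, so Δλ = ΔE / (R cos φ) = -113.1 / (6367000 × 0.777360) = -2.2851e-05 rad = -4.713″.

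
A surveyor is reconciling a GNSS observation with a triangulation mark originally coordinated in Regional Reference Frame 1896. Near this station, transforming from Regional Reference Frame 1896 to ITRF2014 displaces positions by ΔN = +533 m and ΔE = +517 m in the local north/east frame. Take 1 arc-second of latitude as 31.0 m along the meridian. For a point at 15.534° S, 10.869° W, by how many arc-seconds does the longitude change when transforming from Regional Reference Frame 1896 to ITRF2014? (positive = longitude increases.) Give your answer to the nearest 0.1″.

At latitude -15.534°, cos φ = 0.963472.
1″ of longitude at this latitude = 31.00 × cos φ = 29.8676 m, so Δλ = 517.0 / 29.8676 = 17.310″.

Δλ = 17.3″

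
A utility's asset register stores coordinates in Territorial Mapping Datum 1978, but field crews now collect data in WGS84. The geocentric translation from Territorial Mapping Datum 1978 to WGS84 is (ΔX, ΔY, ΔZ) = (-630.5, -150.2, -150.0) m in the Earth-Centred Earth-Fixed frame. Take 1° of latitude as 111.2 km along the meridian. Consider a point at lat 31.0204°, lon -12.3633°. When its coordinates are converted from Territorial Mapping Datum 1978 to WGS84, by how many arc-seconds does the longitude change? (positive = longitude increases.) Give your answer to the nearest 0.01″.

Δλ = -10.64″

sin φ = 0.515343, cos φ = 0.856984, sin λ = -0.214110, cos λ = 0.976810.
East component: ΔE = −sin λ·ΔX + cos λ·ΔY = −(-0.214110)(-630.5) + (0.976810)(-150.2) = -281.71 m.
1° of latitude spans 111200 m; at latitude φ, 1° of longitude spans that × cos φ = 95296.6 m, so Δλ = -281.71 / 95296.6 × 3600 = -10.642″.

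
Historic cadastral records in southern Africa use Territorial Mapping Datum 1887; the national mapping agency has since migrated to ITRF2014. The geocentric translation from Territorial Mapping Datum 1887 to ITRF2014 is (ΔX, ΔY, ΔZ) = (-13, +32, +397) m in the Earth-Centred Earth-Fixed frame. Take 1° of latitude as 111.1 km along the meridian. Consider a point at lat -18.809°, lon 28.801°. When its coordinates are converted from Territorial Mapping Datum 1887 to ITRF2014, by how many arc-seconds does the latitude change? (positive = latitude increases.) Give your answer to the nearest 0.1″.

Δφ = 12.2″

sin φ = -0.322414, cos φ = 0.946599, sin λ = 0.481769, cos λ = 0.876298.
North component: ΔN = −sin φ cos λ·ΔX − sin φ sin λ·ΔY + cos φ·ΔZ = −(-0.322414)(0.876298)(-13) − (-0.322414)(0.481769)(32) + (0.946599)(397) = 377.10 m.
1° of latitude spans 111100 m, so Δφ = 377.10 / 111100 × 3600 = 12.219″.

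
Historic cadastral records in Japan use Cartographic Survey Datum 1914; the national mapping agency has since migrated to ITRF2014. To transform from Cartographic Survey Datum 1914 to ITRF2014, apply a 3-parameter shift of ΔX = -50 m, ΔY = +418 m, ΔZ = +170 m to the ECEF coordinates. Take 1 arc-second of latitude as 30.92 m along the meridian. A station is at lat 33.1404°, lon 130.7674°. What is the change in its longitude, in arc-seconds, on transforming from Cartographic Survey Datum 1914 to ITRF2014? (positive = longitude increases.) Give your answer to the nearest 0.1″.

sin φ = 0.546693, cos φ = 0.837333, sin λ = 0.757367, cos λ = -0.652990.
East component: ΔE = −sin λ·ΔX + cos λ·ΔY = −(0.757367)(-50) + (-0.652990)(418) = -235.08 m.
1° of latitude spans 3600 × 30.92 = 111312 m; at latitude φ, 1° of longitude spans that × cos φ = 93205.3 m, so Δλ = -235.08 / 93205.3 × 3600 = -9.080″.

Δλ = -9.1″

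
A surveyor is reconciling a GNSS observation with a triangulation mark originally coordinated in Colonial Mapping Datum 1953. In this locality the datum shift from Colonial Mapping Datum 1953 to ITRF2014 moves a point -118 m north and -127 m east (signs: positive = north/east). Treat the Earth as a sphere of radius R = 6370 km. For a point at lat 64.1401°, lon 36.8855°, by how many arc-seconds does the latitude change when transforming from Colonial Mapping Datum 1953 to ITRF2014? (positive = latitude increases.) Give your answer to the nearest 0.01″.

On a sphere of radius R, 1 rad of latitude = R, so Δφ = ΔN / R = -118.0 / 6370000 = -1.8524e-05 rad = -3.821″.

Δφ = -3.82″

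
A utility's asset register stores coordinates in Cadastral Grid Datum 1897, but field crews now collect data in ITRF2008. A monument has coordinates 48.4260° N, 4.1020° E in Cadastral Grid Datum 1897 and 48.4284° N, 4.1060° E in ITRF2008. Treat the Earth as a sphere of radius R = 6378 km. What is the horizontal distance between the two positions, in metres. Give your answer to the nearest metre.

Δφ = 48.4284° − 48.4260° = +0.0024°; Δλ = 4.1060° − 4.1020° = +0.0040°.
1° along a meridian = πR/180 = 111317 m.
ΔN = Δφ × 111317 = 267.2 m; ΔE = Δλ × 111317 × cos(48.4260°) = +0.0040 × 111317 × 0.663587 = 295.5 m.
Distance = √(ΔE² + ΔN²) = √(295.5² + 267.2²) = 398.3 m.

398 m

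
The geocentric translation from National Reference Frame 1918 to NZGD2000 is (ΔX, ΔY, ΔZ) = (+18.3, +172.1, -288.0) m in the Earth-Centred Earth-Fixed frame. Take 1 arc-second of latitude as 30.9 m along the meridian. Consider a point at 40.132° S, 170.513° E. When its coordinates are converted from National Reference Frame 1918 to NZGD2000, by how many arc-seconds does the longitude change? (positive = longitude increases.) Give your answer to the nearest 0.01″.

sin φ = -0.644551, cos φ = 0.764562, sin λ = 0.164824, cos λ = -0.986323.
East component: ΔE = −sin λ·ΔX + cos λ·ΔY = −(0.164824)(18.3) + (-0.986323)(172.1) = -172.76 m.
1° of latitude spans 3600 × 30.90 = 111240 m; at latitude φ, 1° of longitude spans that × cos φ = 85049.8 m, so Δλ = -172.76 / 85049.8 × 3600 = -7.313″.

Δλ = -7.31″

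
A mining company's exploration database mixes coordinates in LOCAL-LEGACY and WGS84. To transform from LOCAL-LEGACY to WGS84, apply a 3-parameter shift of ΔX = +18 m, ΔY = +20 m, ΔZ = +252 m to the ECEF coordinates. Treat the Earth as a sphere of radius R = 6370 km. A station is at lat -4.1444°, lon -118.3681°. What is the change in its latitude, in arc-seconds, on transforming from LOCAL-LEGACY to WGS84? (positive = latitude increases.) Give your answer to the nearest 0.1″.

Δφ = 8.1″

sin φ = -0.072270, cos φ = 0.997385, sin λ = -0.879913, cos λ = -0.475134.
North component: ΔN = −sin φ cos λ·ΔX − sin φ sin λ·ΔY + cos φ·ΔZ = −(-0.072270)(-0.475134)(18) − (-0.072270)(-0.879913)(20) + (0.997385)(252) = 249.45 m.
1° of latitude spans πR/180 = 111177 m, so Δφ = 249.45 / 111177 × 3600 = 8.077″.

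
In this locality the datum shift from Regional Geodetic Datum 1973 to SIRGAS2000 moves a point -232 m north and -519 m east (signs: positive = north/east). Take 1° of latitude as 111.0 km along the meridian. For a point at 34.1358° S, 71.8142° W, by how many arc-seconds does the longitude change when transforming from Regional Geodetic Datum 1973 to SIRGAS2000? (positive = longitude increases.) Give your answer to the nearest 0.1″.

Δλ = -20.3″

At latitude -34.1358°, cos φ = 0.827710.
1° of longitude at this latitude = 111.0 × cos φ = 91.88 km, so Δλ = -519.0 / 91875.8 = -0.0056489° = -20.336″.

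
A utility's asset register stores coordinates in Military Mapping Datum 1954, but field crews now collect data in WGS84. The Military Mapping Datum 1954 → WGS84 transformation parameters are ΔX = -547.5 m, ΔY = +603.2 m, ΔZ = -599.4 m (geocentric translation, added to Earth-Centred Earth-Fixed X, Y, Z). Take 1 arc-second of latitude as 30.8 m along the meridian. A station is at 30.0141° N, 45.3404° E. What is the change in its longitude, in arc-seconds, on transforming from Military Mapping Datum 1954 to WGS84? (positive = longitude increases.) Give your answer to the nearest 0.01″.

sin φ = 0.500213, cos φ = 0.865902, sin λ = 0.711295, cos λ = 0.702893.
East component: ΔE = −sin λ·ΔX + cos λ·ΔY = −(0.711295)(-547.5) + (0.702893)(603.2) = 813.42 m.
1° of latitude spans 3600 × 30.80 = 110880 m; at latitude φ, 1° of longitude spans that × cos φ = 96011.3 m, so Δλ = 813.42 / 96011.3 × 3600 = 30.500″.

Δλ = 30.50″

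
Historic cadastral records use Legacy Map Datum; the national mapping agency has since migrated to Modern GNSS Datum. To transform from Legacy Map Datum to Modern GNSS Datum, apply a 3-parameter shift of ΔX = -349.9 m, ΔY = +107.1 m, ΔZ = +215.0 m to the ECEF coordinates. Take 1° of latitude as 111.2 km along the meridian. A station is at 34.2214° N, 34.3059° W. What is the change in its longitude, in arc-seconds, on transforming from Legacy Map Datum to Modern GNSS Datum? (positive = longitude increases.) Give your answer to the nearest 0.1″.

Δλ = -4.3″

sin φ = 0.562392, cos φ = 0.826871, sin λ = -0.563611, cos λ = 0.826040.
East component: ΔE = −sin λ·ΔX + cos λ·ΔY = −(-0.563611)(-349.9) + (0.826040)(107.1) = -108.74 m.
1° of latitude spans 111200 m; at latitude φ, 1° of longitude spans that × cos φ = 91948.0 m, so Δλ = -108.74 / 91948.0 × 3600 = -4.257″.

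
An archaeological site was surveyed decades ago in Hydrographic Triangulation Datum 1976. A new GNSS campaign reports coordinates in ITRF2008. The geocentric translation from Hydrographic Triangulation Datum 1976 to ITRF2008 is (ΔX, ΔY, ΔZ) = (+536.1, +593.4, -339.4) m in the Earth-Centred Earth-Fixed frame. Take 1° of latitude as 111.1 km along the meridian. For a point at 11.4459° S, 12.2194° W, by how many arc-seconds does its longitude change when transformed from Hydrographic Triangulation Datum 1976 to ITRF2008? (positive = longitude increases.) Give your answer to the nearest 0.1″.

Δλ = 22.9″

sin φ = -0.198443, cos φ = 0.980113, sin λ = -0.211656, cos λ = 0.977344.
East component: ΔE = −sin λ·ΔX + cos λ·ΔY = −(-0.211656)(536.1) + (0.977344)(593.4) = 693.42 m.
1° of latitude spans 111100 m; at latitude φ, 1° of longitude spans that × cos φ = 108890.5 m, so Δλ = 693.42 / 108890.5 × 3600 = 22.925″.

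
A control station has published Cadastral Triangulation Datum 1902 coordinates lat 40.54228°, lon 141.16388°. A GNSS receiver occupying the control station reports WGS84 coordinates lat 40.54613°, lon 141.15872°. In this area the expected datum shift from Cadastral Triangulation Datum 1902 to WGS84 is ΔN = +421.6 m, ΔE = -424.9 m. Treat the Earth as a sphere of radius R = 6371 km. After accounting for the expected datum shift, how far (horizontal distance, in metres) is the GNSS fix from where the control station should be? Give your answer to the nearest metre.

Observed coordinate differences: Δφ = +0.00385°, Δλ = -0.00516°.
Converting to metres (1° lat = 111195 m, cos φ = 0.759927): observed ΔN = 428.1 m, observed ΔE = -436.0 m.
Subtracting the expected shift leaves a residual of 428.1 − (421.6) = 6.5 m north and -436.0 − (-424.9) = -11.1 m east.
Residual distance = √(6.5² + (-11.1)²) = 12.9 m.

13 m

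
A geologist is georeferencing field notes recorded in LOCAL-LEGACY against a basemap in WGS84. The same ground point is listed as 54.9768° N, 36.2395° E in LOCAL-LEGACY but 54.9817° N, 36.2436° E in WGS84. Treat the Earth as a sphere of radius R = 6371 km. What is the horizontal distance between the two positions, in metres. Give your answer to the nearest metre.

Δφ = 54.9817° − 54.9768° = +0.0049°; Δλ = 36.2436° − 36.2395° = +0.0041°.
1° along a meridian = πR/180 = 111195 m.
ΔN = Δφ × 111195 = 544.9 m; ΔE = Δλ × 111195 × cos(54.9768°) = +0.0041 × 111195 × 0.573908 = 261.6 m.
Distance = √(ΔE² + ΔN²) = √(261.6² + 544.9²) = 604.4 m.

604 m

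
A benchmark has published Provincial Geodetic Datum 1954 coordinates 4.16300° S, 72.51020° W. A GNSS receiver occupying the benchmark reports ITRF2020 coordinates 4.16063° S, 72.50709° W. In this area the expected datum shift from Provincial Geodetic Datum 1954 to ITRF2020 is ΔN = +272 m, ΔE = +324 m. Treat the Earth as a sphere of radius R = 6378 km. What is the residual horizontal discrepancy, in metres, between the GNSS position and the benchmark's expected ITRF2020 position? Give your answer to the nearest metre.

23 m

Observed coordinate differences: Δφ = +0.00237°, Δλ = +0.00311°.
Converting to metres (1° lat = 111317 m, cos φ = 0.997362): observed ΔN = 263.8 m, observed ΔE = 345.3 m.
Subtracting the expected shift leaves a residual of 263.8 − (272) = -8.2 m north and 345.3 − (324) = 21.3 m east.
Residual distance = √((-8.2)² + 21.3²) = 22.8 m.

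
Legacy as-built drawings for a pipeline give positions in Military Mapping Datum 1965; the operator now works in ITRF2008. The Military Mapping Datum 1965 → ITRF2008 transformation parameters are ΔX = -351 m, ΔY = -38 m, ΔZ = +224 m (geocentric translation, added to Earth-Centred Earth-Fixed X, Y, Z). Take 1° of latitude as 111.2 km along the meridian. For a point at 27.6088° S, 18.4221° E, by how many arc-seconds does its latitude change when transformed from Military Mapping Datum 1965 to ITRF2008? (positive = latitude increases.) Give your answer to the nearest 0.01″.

sin φ = -0.463432, cos φ = 0.886132, sin λ = 0.316015, cos λ = 0.948754.
North component: ΔN = −sin φ cos λ·ΔX − sin φ sin λ·ΔY + cos φ·ΔZ = −(-0.463432)(0.948754)(-351) − (-0.463432)(0.316015)(-38) + (0.886132)(224) = 38.60 m.
1° of latitude spans 111200 m, so Δφ = 38.60 / 111200 × 3600 = 1.250″.

Δφ = 1.25″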